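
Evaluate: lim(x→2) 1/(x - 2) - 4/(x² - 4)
This is an ∞-∞ indeterminate form.

Combine fractions or rationalize to convert ∞-∞ to 0/0 form:
  lim(x→2) 1/(x - 2) - 4/(x² - 4) = 1/4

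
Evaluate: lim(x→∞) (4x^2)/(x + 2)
This is an ∞/∞ indeterminate form.

Apply L'Hôpital's rule: differentiate numerator and denominator separately.
  f(x) = 4·x^2   ⇒   f'(x) = 8·x
  g(x) = x + 2   ⇒   g'(x) = 1
  lim(x→∞) f'(x)/g'(x) = lim(x→∞) (8·x)/(1)
  = ∞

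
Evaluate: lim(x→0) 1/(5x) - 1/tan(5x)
This is an ∞-∞ indeterminate form.

Combine fractions or rationalize to convert ∞-∞ to 0/0 form:
  lim(x→0) 1/(5x) - 1/tan(5x) = 0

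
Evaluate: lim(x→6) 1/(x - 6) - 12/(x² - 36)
This is an ∞-∞ indeterminate form.

Combine fractions or rationalize to convert ∞-∞ to 0/0 form:
  lim(x→6) 1/(x - 6) - 12/(x² - 36) = 1/12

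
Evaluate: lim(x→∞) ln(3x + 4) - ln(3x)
This is an ∞-∞ indeterminate form.

Combine fractions or rationalize to convert ∞-∞ to 0/0 form:
  lim(x→∞) ln(3x + 4) - ln(3x) = 0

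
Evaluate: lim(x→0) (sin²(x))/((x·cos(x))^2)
This is a 0/0 indeterminate form.

Apply L'Hôpital's rule: differentiate numerator and denominator separately.
  f(x) = sin(x)^2   ⇒   f'(x) = 2·sin(x)·cos(x)
  g(x) = x^2·cos(x)^2   ⇒   g'(x) = -2·x^2·sin(x)·cos(x) + 2·x·cos(x)^2
  lim(x→0) f'(x)/g'(x) = lim(x→0) (2·sin(x)·cos(x))/(-2·x^2·sin(x)·cos(x) + 2·x·cos(x)^2)
  = 1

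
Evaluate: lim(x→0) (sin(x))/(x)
This is a 0/0 indeterminate form.

Apply L'Hôpital's rule: differentiate numerator and denominator separately.
  f(x) = sin(x)   ⇒   f'(x) = cos(x)
  g(x) = x   ⇒   g'(x) = 1
  lim(x→0) f'(x)/g'(x) = lim(x→0) (cos(x))/(1)
  = 1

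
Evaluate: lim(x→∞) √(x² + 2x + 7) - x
This is an ∞-∞ indeterminate form.

Combine fractions or rationalize to convert ∞-∞ to 0/0 form:
  lim(x→∞) √(x² + 2x + 7) - x = 1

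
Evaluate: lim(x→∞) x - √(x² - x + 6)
This is an ∞-∞ indeterminate form.

Combine fractions or rationalize to convert ∞-∞ to 0/0 form:
  lim(x→∞) x - √(x² - x + 6) = 1/2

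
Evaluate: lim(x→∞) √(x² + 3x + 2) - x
This is an ∞-∞ indeterminate form.

Combine fractions or rationalize to convert ∞-∞ to 0/0 form:
  lim(x→∞) √(x² + 3x + 2) - x = 3/2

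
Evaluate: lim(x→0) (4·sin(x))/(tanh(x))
This is a 0/0 indeterminate form.

Apply L'Hôpital's rule: differentiate numerator and denominator separately.
  f(x) = 4·sin(x)   ⇒   f'(x) = 4·cos(x)
  g(x) = tanh(x)   ⇒   g'(x) = 1 - tanh(x)^2
  lim(x→0) f'(x)/g'(x) = lim(x→0) (4·cos(x))/(1 - tanh(x)^2)
  = 4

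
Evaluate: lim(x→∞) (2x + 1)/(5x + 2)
This is an ∞/∞ indeterminate form.

Apply L'Hôpital's rule: differentiate numerator and denominator separately.
  f(x) = 2·x + 1   ⇒   f'(x) = 2
  g(x) = 5·x + 2   ⇒   g'(x) = 5
  lim(x→∞) f'(x)/g'(x) = lim(x→∞) (2)/(5)
  = 2/5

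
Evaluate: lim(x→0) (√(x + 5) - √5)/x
This is a standard limit.

Factor or rationalize the expression:
  lim(x→0) (√(x + 5) - √5)/x = sqrt(5)/10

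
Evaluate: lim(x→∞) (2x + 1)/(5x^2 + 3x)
This is an ∞/∞ indeterminate form.

Apply L'Hôpital's rule: differentiate numerator and denominator separately.
  f(x) = 2·x + 1   ⇒   f'(x) = 2
  g(x) = 5·x^2 + 3·x   ⇒   g'(x) = 10·x + 3
  lim(x→∞) f'(x)/g'(x) = lim(x→∞) (2)/(10·x + 3)
  = 0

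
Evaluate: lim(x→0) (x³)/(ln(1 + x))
This is a 0/0 indeterminate form.

Apply L'Hôpital's rule: differentiate numerator and denominator separately.
  f(x) = x^3   ⇒   f'(x) = 3·x^2
  g(x) = ln(x + 1)   ⇒   g'(x) = 1/(x + 1)
  lim(x→0) f'(x)/g'(x) = lim(x→0) (3·x^2)/(1/(x + 1))
  = 0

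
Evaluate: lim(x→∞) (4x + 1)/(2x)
This is an ∞/∞ indeterminate form.

Apply L'Hôpital's rule: differentiate numerator and denominator separately.
  f(x) = 4·x + 1   ⇒   f'(x) = 4
  g(x) = 2·x   ⇒   g'(x) = 2
  lim(x→∞) f'(x)/g'(x) = lim(x→∞) (4)/(2)
  = 2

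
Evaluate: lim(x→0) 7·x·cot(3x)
This is a 0·∞ indeterminate form.

Rewrite 0·∞ as a quotient (0/0 or ∞/∞ form), then apply L'Hôpital's rule:
  lim(x→0) 7·x·cot(3x) = 7/3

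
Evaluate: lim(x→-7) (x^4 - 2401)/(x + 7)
This is a standard limit.

Factor or rationalize the expression:
  lim(x→-7) (x^4 - 2401)/(x + 7) = -1372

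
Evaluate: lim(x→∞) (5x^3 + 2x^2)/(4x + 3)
This is an ∞/∞ indeterminate form.

Apply L'Hôpital's rule: differentiate numerator and denominator separately.
  f(x) = 5·x^3 + 2·x^2   ⇒   f'(x) = 15·x^2 + 4·x
  g(x) = 4·x + 3   ⇒   g'(x) = 4
  lim(x→∞) f'(x)/g'(x) = lim(x→∞) (15·x^2 + 4·x)/(4)
  = ∞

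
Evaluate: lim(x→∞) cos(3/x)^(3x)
This is an exponential indeterminate form.

For exponential indeterminate forms, take the natural log:
  Let L = lim(x→∞) cos(3/x)^(3x)
  Then ln(L) = lim(x→∞) [exponent × ln(base)]
  Evaluate using L'Hôpital or standard limits, then exponentiate.
  L = 1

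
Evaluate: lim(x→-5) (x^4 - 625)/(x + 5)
This is a standard limit.

Factor or rationalize the expression:
  lim(x→-5) (x^4 - 625)/(x + 5) = -500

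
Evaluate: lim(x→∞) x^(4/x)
This is an exponential indeterminate form.

For exponential indeterminate forms, take the natural log:
  Let L = lim(x→∞) x^(4/x)
  Then ln(L) = lim(x→∞) [exponent × ln(base)]
  Evaluate using L'Hôpital or standard limits, then exponentiate.
  L = 1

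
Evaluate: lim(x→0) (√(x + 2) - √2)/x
This is a standard limit.

Factor or rationalize the expression:
  lim(x→0) (√(x + 2) - √2)/x = sqrt(2)/4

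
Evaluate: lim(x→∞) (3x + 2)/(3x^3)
This is an ∞/∞ indeterminate form.

Apply L'Hôpital's rule: differentiate numerator and denominator separately.
  f(x) = 3·x + 2   ⇒   f'(x) = 3
  g(x) = 3·x^3   ⇒   g'(x) = 9·x^2
  lim(x→∞) f'(x)/g'(x) = lim(x→∞) (3)/(9·x^2)
  = 0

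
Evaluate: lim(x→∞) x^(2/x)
This is an exponential indeterminate form.

For exponential indeterminate forms, take the natural log:
  Let L = lim(x→∞) x^(2/x)
  Then ln(L) = lim(x→∞) [exponent × ln(base)]
  Evaluate using L'Hôpital or standard limits, then exponentiate.
  L = 1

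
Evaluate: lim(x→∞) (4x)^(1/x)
This is an exponential indeterminate form.

For exponential indeterminate forms, take the natural log:
  Let L = lim(x→∞) (4x)^(1/x)
  Then ln(L) = lim(x→∞) [exponent × ln(base)]
  Evaluate using L'Hôpital or standard limits, then exponentiate.
  L = 1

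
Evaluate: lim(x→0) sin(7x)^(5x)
This is an exponential indeterminate form.

For exponential indeterminate forms, take the natural log:
  Let L = lim(x→0) sin(7x)^(5x)
  Then ln(L) = lim(x→0) [exponent × ln(base)]
  Evaluate using L'Hôpital or standard limits, then exponentiate.
  L = 1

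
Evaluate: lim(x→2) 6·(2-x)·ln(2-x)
This is a 0·∞ indeterminate form.

Rewrite 0·∞ as a quotient (0/0 or ∞/∞ form), then apply L'Hôpital's rule:
  lim(x→2) 6·(2-x)·ln(2-x) = 0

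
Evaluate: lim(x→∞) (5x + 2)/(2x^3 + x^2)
This is an ∞/∞ indeterminate form.

Apply L'Hôpital's rule: differentiate numerator and denominator separately.
  f(x) = 5·x + 2   ⇒   f'(x) = 5
  g(x) = 2·x^3 + x^2   ⇒   g'(x) = 6·x^2 + 2·x
  lim(x→∞) f'(x)/g'(x) = lim(x→∞) (5)/(6·x^2 + 2·x)
  = 0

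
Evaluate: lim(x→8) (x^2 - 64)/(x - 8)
This is a standard limit.

Factor or rationalize the expression:
  lim(x→8) (x^2 - 64)/(x - 8) = 16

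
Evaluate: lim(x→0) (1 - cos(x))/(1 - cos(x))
This is a 0/0 indeterminate form.

Apply L'Hôpital's rule: differentiate numerator and denominator separately.
  f(x) = 1 - cos(x)   ⇒   f'(x) = sin(x)
  g(x) = 1 - cos(x)   ⇒   g'(x) = sin(x)
  lim(x→0) f'(x)/g'(x) = lim(x→0) (sin(x))/(sin(x))
  = 1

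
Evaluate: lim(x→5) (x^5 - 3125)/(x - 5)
This is a standard limit.

Factor or rationalize the expression:
  lim(x→5) (x^5 - 3125)/(x - 5) = 3125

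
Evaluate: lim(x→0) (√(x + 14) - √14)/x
This is a standard limit.

Factor or rationalize the expression:
  lim(x→0) (√(x + 14) - √14)/x = sqrt(14)/28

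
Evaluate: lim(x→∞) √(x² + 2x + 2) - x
This is an ∞-∞ indeterminate form.

Combine fractions or rationalize to convert ∞-∞ to 0/0 form:
  lim(x→∞) √(x² + 2x + 2) - x = 1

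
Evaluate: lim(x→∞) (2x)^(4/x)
This is an exponential indeterminate form.

For exponential indeterminate forms, take the natural log:
  Let L = lim(x→∞) (2x)^(4/x)
  Then ln(L) = lim(x→∞) [exponent × ln(base)]
  Evaluate using L'Hôpital or standard limits, then exponentiate.
  L = 1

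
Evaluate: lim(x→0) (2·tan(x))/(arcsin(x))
This is a 0/0 indeterminate form.

Apply L'Hôpital's rule: differentiate numerator and denominator separately.
  f(x) = 2·tan(x)   ⇒   f'(x) = 2·tan(x)^2 + 2
  g(x) = asin(x)   ⇒   g'(x) = 1/sqrt(1 - x^2)
  lim(x→0) f'(x)/g'(x) = lim(x→0) (2·tan(x)^2 + 2)/(1/sqrt(1 - x^2))
  = 2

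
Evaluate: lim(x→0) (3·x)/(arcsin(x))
This is a 0/0 indeterminate form.

Apply L'Hôpital's rule: differentiate numerator and denominator separately.
  f(x) = 3·x   ⇒   f'(x) = 3
  g(x) = asin(x)   ⇒   g'(x) = 1/sqrt(1 - x^2)
  lim(x→0) f'(x)/g'(x) = lim(x→0) (3)/(1/sqrt(1 - x^2))
  = 3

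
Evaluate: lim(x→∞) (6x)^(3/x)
This is an exponential indeterminate form.

For exponential indeterminate forms, take the natural log:
  Let L = lim(x→∞) (6x)^(3/x)
  Then ln(L) = lim(x→∞) [exponent × ln(base)]
  Evaluate using L'Hôpital or standard limits, then exponentiate.
  L = 1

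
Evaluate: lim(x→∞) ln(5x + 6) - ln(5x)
This is an ∞-∞ indeterminate form.

Combine fractions or rationalize to convert ∞-∞ to 0/0 form:
  lim(x→∞) ln(5x + 6) - ln(5x) = 0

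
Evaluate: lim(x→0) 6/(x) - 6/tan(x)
This is an ∞-∞ indeterminate form.

Combine fractions or rationalize to convert ∞-∞ to 0/0 form:
  lim(x→0) 6/(x) - 6/tan(x) = 0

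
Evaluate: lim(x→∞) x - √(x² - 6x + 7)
This is an ∞-∞ indeterminate form.

Combine fractions or rationalize to convert ∞-∞ to 0/0 form:
  lim(x→∞) x - √(x² - 6x + 7) = 3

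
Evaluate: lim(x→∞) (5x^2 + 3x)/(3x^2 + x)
This is an ∞/∞ indeterminate form.

Apply L'Hôpital's rule: differentiate numerator and denominator separately.
  f(x) = 5·x^2 + 3·x   ⇒   f'(x) = 10·x + 3
  g(x) = 3·x^2 + x   ⇒   g'(x) = 6·x + 1
  lim(x→∞) f'(x)/g'(x) = lim(x→∞) (10·x + 3)/(6·x + 1)
  = 5/3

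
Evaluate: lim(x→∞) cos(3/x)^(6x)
This is an exponential indeterminate form.

For exponential indeterminate forms, take the natural log:
  Let L = lim(x→∞) cos(3/x)^(6x)
  Then ln(L) = lim(x→∞) [exponent × ln(base)]
  Evaluate using L'Hôpital or standard limits, then exponentiate.
  L = 1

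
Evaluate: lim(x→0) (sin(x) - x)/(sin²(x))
This is a 0/0 indeterminate form.

Apply L'Hôpital's rule: differentiate numerator and denominator separately.
  f(x) = -x + sin(x)   ⇒   f'(x) = cos(x) - 1
  g(x) = sin(x)^2   ⇒   g'(x) = 2·sin(x)·cos(x)
  lim(x→0) f'(x)/g'(x) = lim(x→0) (cos(x) - 1)/(2·sin(x)·cos(x))
  = 0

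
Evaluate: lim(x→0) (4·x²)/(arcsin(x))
This is a 0/0 indeterminate form.

Apply L'Hôpital's rule: differentiate numerator and denominator separately.
  f(x) = 4·x^2   ⇒   f'(x) = 8·x
  g(x) = asin(x)   ⇒   g'(x) = 1/sqrt(1 - x^2)
  lim(x→0) f'(x)/g'(x) = lim(x→0) (8·x)/(1/sqrt(1 - x^2))
  = 0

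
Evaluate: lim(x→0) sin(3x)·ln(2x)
This is a 0·∞ indeterminate form.

Rewrite 0·∞ as a quotient (0/0 or ∞/∞ form), then apply L'Hôpital's rule:
  lim(x→0) sin(3x)·ln(2x) = 0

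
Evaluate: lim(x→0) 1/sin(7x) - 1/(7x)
This is an ∞-∞ indeterminate form.

Combine fractions or rationalize to convert ∞-∞ to 0/0 form:
  lim(x→0) 1/sin(7x) - 1/(7x) = 0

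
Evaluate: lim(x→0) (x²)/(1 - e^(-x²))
This is a 0/0 indeterminate form.

Apply L'Hôpital's rule: differentiate numerator and denominator separately.
  f(x) = x^2   ⇒   f'(x) = 2·x
  g(x) = 1 - e^(-x^2)   ⇒   g'(x) = 2·x·e^(-x^2)
  lim(x→0) f'(x)/g'(x) = lim(x→0) (2·x)/(2·x·e^(-x^2))
  = 1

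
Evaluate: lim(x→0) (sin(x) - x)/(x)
This is a 0/0 indeterminate form.

Apply L'Hôpital's rule: differentiate numerator and denominator separately.
  f(x) = -x + sin(x)   ⇒   f'(x) = cos(x) - 1
  g(x) = x   ⇒   g'(x) = 1
  lim(x→0) f'(x)/g'(x) = lim(x→0) (cos(x) - 1)/(1)
  = 0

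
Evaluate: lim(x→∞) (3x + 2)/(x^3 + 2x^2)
This is an ∞/∞ indeterminate form.

Apply L'Hôpital's rule: differentiate numerator and denominator separately.
  f(x) = 3·x + 2   ⇒   f'(x) = 3
  g(x) = x^3 + 2·x^2   ⇒   g'(x) = 3·x^2 + 4·x
  lim(x→∞) f'(x)/g'(x) = lim(x→∞) (3)/(3·x^2 + 4·x)
  = 0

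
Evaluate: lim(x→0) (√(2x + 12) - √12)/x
This is a standard limit.

Factor or rationalize the expression:
  lim(x→0) (√(2x + 12) - √12)/x = sqrt(3)/6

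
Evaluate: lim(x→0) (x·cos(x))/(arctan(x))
This is a 0/0 indeterminate form.

Apply L'Hôpital's rule: differentiate numerator and denominator separately.
  f(x) = x·cos(x)   ⇒   f'(x) = -x·sin(x) + cos(x)
  g(x) = atan(x)   ⇒   g'(x) = 1/(x^2 + 1)
  lim(x→0) f'(x)/g'(x) = lim(x→0) (-x·sin(x) + cos(x))/(1/(x^2 + 1))
  = 1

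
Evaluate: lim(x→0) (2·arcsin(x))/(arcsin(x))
This is a 0/0 indeterminate form.

Apply L'Hôpital's rule: differentiate numerator and denominator separately.
  f(x) = 2·asin(x)   ⇒   f'(x) = 2/sqrt(1 - x^2)
  g(x) = asin(x)   ⇒   g'(x) = 1/sqrt(1 - x^2)
  lim(x→0) f'(x)/g'(x) = lim(x→0) (2/sqrt(1 - x^2))/(1/sqrt(1 - x^2))
  = 2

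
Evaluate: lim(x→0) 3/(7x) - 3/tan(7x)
This is an ∞-∞ indeterminate form.

Combine fractions or rationalize to convert ∞-∞ to 0/0 form:
  lim(x→0) 3/(7x) - 3/tan(7x) = 0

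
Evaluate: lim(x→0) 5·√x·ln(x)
This is a 0·∞ indeterminate form.

Rewrite 0·∞ as a quotient (0/0 or ∞/∞ form), then apply L'Hôpital's rule:
  lim(x→0) 5·√x·ln(x) = 0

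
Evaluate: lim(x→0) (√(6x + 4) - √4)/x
This is a standard limit.

Factor or rationalize the expression:
  lim(x→0) (√(6x + 4) - √4)/x = 3/2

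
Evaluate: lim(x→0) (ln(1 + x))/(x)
This is a 0/0 indeterminate form.

Apply L'Hôpital's rule: differentiate numerator and denominator separately.
  f(x) = ln(x + 1)   ⇒   f'(x) = 1/(x + 1)
  g(x) = x   ⇒   g'(x) = 1
  lim(x→0) f'(x)/g'(x) = lim(x→0) (1/(x + 1))/(1)
  = 1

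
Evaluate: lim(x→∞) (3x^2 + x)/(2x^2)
This is an ∞/∞ indeterminate form.

Apply L'Hôpital's rule: differentiate numerator and denominator separately.
  f(x) = 3·x^2 + x   ⇒   f'(x) = 6·x + 1
  g(x) = 2·x^2   ⇒   g'(x) = 4·x
  lim(x→∞) f'(x)/g'(x) = lim(x→∞) (6·x + 1)/(4·x)
  = 3/2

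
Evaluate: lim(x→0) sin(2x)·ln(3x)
This is a 0·∞ indeterminate form.

Rewrite 0·∞ as a quotient (0/0 or ∞/∞ form), then apply L'Hôpital's rule:
  lim(x→0) sin(2x)·ln(3x) = 0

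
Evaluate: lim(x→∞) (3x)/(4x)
This is an ∞/∞ indeterminate form.

Apply L'Hôpital's rule: differentiate numerator and denominator separately.
  f(x) = 3·x   ⇒   f'(x) = 3
  g(x) = 4·x   ⇒   g'(x) = 4
  lim(x→∞) f'(x)/g'(x) = lim(x→∞) (3)/(4)
  = 3/4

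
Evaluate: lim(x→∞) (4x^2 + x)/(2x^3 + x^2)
This is an ∞/∞ indeterminate form.

Apply L'Hôpital's rule: differentiate numerator and denominator separately.
  f(x) = 4·x^2 + x   ⇒   f'(x) = 8·x + 1
  g(x) = 2·x^3 + x^2   ⇒   g'(x) = 6·x^2 + 2·x
  lim(x→∞) f'(x)/g'(x) = lim(x→∞) (8·x + 1)/(6·x^2 + 2·x)
  = 0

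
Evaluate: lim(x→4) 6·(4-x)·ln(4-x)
This is a 0·∞ indeterminate form.

Rewrite 0·∞ as a quotient (0/0 or ∞/∞ form), then apply L'Hôpital's rule:
  lim(x→4) 6·(4-x)·ln(4-x) = 0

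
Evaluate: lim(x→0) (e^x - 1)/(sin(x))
This is a 0/0 indeterminate form.

Apply L'Hôpital's rule: differentiate numerator and denominator separately.
  f(x) = e^(x) - 1   ⇒   f'(x) = e^(x)
  g(x) = sin(x)   ⇒   g'(x) = cos(x)
  lim(x→0) f'(x)/g'(x) = lim(x→0) (e^(x))/(cos(x))
  = 1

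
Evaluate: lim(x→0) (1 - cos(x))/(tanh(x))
This is a 0/0 indeterminate form.

Apply L'Hôpital's rule: differentiate numerator and denominator separately.
  f(x) = 1 - cos(x)   ⇒   f'(x) = sin(x)
  g(x) = tanh(x)   ⇒   g'(x) = 1 - tanh(x)^2
  lim(x→0) f'(x)/g'(x) = lim(x→0) (sin(x))/(1 - tanh(x)^2)
  = 0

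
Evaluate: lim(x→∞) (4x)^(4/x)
This is an exponential indeterminate form.

For exponential indeterminate forms, take the natural log:
  Let L = lim(x→∞) (4x)^(4/x)
  Then ln(L) = lim(x→∞) [exponent × ln(base)]
  Evaluate using L'Hôpital or standard limits, then exponentiate.
  L = 1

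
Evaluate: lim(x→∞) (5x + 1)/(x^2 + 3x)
This is an ∞/∞ indeterminate form.

Apply L'Hôpital's rule: differentiate numerator and denominator separately.
  f(x) = 5·x + 1   ⇒   f'(x) = 5
  g(x) = x^2 + 3·x   ⇒   g'(x) = 2·x + 3
  lim(x→∞) f'(x)/g'(x) = lim(x→∞) (5)/(2·x + 3)
  = 0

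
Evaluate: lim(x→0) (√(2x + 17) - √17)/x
This is a standard limit.

Factor or rationalize the expression:
  lim(x→0) (√(2x + 17) - √17)/x = sqrt(17)/17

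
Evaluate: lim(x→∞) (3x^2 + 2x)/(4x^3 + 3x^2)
This is an ∞/∞ indeterminate form.

Apply L'Hôpital's rule: differentiate numerator and denominator separately.
  f(x) = 3·x^2 + 2·x   ⇒   f'(x) = 6·x + 2
  g(x) = 4·x^3 + 3·x^2   ⇒   g'(x) = 12·x^2 + 6·x
  lim(x→∞) f'(x)/g'(x) = lim(x→∞) (6·x + 2)/(12·x^2 + 6·x)
  = 0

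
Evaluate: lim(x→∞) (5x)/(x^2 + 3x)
This is an ∞/∞ indeterminate form.

Apply L'Hôpital's rule: differentiate numerator and denominator separately.
  f(x) = 5·x   ⇒   f'(x) = 5
  g(x) = x^2 + 3·x   ⇒   g'(x) = 2·x + 3
  lim(x→∞) f'(x)/g'(x) = lim(x→∞) (5)/(2·x + 3)
  = 0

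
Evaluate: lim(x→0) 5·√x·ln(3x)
This is a 0·∞ indeterminate form.

Rewrite 0·∞ as a quotient (0/0 or ∞/∞ form), then apply L'Hôpital's rule:
  lim(x→0) 5·√x·ln(3x) = 0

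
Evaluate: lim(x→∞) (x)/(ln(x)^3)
This is an ∞/∞ indeterminate form.

Apply L'Hôpital's rule: differentiate numerator and denominator separately.
  f(x) = x   ⇒   f'(x) = 1
  g(x) = ln(x)^3   ⇒   g'(x) = 3·ln(x)^2/x
  lim(x→∞) f'(x)/g'(x) = lim(x→∞) (1)/(3·ln(x)^2/x)
  = ∞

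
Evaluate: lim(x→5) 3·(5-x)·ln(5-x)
This is a 0·∞ indeterminate form.

Rewrite 0·∞ as a quotient (0/0 or ∞/∞ form), then apply L'Hôpital's rule:
  lim(x→5) 3·(5-x)·ln(5-x) = 0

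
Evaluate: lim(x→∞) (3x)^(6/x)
This is an exponential indeterminate form.

For exponential indeterminate forms, take the natural log:
  Let L = lim(x→∞) (3x)^(6/x)
  Then ln(L) = lim(x→∞) [exponent × ln(base)]
  Evaluate using L'Hôpital or standard limits, then exponentiate.
  L = 1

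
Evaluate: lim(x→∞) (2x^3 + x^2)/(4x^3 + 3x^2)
This is an ∞/∞ indeterminate form.

Apply L'Hôpital's rule: differentiate numerator and denominator separately.
  f(x) = 2·x^3 + x^2   ⇒   f'(x) = 6·x^2 + 2·x
  g(x) = 4·x^3 + 3·x^2   ⇒   g'(x) = 12·x^2 + 6·x
  lim(x→∞) f'(x)/g'(x) = lim(x→∞) (6·x^2 + 2·x)/(12·x^2 + 6·x)
  = 1/2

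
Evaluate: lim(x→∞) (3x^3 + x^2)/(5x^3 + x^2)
This is an ∞/∞ indeterminate form.

Apply L'Hôpital's rule: differentiate numerator and denominator separately.
  f(x) = 3·x^3 + x^2   ⇒   f'(x) = 9·x^2 + 2·x
  g(x) = 5·x^3 + x^2   ⇒   g'(x) = 15·x^2 + 2·x
  lim(x→∞) f'(x)/g'(x) = lim(x→∞) (9·x^2 + 2·x)/(15·x^2 + 2·x)
  = 3/5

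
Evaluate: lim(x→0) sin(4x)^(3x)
This is an exponential indeterminate form.

For exponential indeterminate forms, take the natural log:
  Let L = lim(x→0) sin(4x)^(3x)
  Then ln(L) = lim(x→0) [exponent × ln(base)]
  Evaluate using L'Hôpital or standard limits, then exponentiate.
  L = 1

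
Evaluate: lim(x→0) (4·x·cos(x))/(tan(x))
This is a 0/0 indeterminate form.

Apply L'Hôpital's rule: differentiate numerator and denominator separately.
  f(x) = 4·x·cos(x)   ⇒   f'(x) = -4·x·sin(x) + 4·cos(x)
  g(x) = tan(x)   ⇒   g'(x) = tan(x)^2 + 1
  lim(x→0) f'(x)/g'(x) = lim(x→0) (-4·x·sin(x) + 4·cos(x))/(tan(x)^2 + 1)
  = 4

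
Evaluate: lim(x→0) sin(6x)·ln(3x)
This is a 0·∞ indeterminate form.

Rewrite 0·∞ as a quotient (0/0 or ∞/∞ form), then apply L'Hôpital's rule:
  lim(x→0) sin(6x)·ln(3x) = 0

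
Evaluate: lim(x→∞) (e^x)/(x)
This is an ∞/∞ indeterminate form.

Apply L'Hôpital's rule: differentiate numerator and denominator separately.
  f(x) = e^(x)   ⇒   f'(x) = e^(x)
  g(x) = x   ⇒   g'(x) = 1
  lim(x→∞) f'(x)/g'(x) = lim(x→∞) (e^(x))/(1)
  = ∞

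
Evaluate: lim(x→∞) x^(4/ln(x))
This is an exponential indeterminate form.

For exponential indeterminate forms, take the natural log:
  Let L = lim(x→∞) x^(4/ln(x))
  Then ln(L) = lim(x→∞) [exponent × ln(base)]
  Evaluate using L'Hôpital or standard limits, then exponentiate.
  L = e^(4)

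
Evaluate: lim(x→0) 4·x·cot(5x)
This is a 0·∞ indeterminate form.

Rewrite 0·∞ as a quotient (0/0 or ∞/∞ form), then apply L'Hôpital's rule:
  lim(x→0) 4·x·cot(5x) = 4/5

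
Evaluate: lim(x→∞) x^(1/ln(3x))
This is an exponential indeterminate form.

For exponential indeterminate forms, take the natural log:
  Let L = lim(x→∞) x^(1/ln(3x))
  Then ln(L) = lim(x→∞) [exponent × ln(base)]
  Evaluate using L'Hôpital or standard limits, then exponentiate.
  L = e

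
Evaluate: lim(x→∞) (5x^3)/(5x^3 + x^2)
This is an ∞/∞ indeterminate form.

Apply L'Hôpital's rule: differentiate numerator and denominator separately.
  f(x) = 5·x^3   ⇒   f'(x) = 15·x^2
  g(x) = 5·x^3 + x^2   ⇒   g'(x) = 15·x^2 + 2·x
  lim(x→∞) f'(x)/g'(x) = lim(x→∞) (15·x^2)/(15·x^2 + 2·x)
  = 1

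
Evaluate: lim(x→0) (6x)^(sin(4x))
This is an exponential indeterminate form.

For exponential indeterminate forms, take the natural log:
  Let L = lim(x→0) (6x)^(sin(4x))
  Then ln(L) = lim(x→0) [exponent × ln(base)]
  Evaluate using L'Hôpital or standard limits, then exponentiate.
  L = 1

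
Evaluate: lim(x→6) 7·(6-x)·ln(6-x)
This is a 0·∞ indeterminate form.

Rewrite 0·∞ as a quotient (0/0 or ∞/∞ form), then apply L'Hôpital's rule:
  lim(x→6) 7·(6-x)·ln(6-x) = 0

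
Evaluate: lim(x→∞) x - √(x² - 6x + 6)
This is an ∞-∞ indeterminate form.

Combine fractions or rationalize to convert ∞-∞ to 0/0 form:
  lim(x→∞) x - √(x² - 6x + 6) = 3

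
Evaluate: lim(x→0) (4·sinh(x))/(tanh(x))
This is a 0/0 indeterminate form.

Apply L'Hôpital's rule: differentiate numerator and denominator separately.
  f(x) = 4·sinh(x)   ⇒   f'(x) = 4·cosh(x)
  g(x) = tanh(x)   ⇒   g'(x) = 1 - tanh(x)^2
  lim(x→0) f'(x)/g'(x) = lim(x→0) (4·cosh(x))/(1 - tanh(x)^2)
  = 4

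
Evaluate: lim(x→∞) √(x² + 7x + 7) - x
This is an ∞-∞ indeterminate form.

Combine fractions or rationalize to convert ∞-∞ to 0/0 form:
  lim(x→∞) √(x² + 7x + 7) - x = 7/2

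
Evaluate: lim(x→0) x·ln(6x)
This is a 0·∞ indeterminate form.

Rewrite 0·∞ as a quotient (0/0 or ∞/∞ form), then apply L'Hôpital's rule:
  lim(x→0) x·ln(6x) = 0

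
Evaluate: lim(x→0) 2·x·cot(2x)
This is a 0·∞ indeterminate form.

Rewrite 0·∞ as a quotient (0/0 or ∞/∞ form), then apply L'Hôpital's rule:
  lim(x→0) 2·x·cot(2x) = 1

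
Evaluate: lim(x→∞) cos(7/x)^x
This is an exponential indeterminate form.

For exponential indeterminate forms, take the natural log:
  Let L = lim(x→∞) cos(7/x)^x
  Then ln(L) = lim(x→∞) [exponent × ln(base)]
  Evaluate using L'Hôpital or standard limits, then exponentiate.
  L = 1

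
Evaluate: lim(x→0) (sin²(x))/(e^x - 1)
This is a 0/0 indeterminate form.

Apply L'Hôpital's rule: differentiate numerator and denominator separately.
  f(x) = sin(x)^2   ⇒   f'(x) = 2·sin(x)·cos(x)
  g(x) = e^(x) - 1   ⇒   g'(x) = e^(x)
  lim(x→0) f'(x)/g'(x) = lim(x→0) (2·sin(x)·cos(x))/(e^(x))
  = 0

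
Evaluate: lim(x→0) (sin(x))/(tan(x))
This is a 0/0 indeterminate form.

Apply L'Hôpital's rule: differentiate numerator and denominator separately.
  f(x) = sin(x)   ⇒   f'(x) = cos(x)
  g(x) = tan(x)   ⇒   g'(x) = tan(x)^2 + 1
  lim(x→0) f'(x)/g'(x) = lim(x→0) (cos(x))/(tan(x)^2 + 1)
  = 1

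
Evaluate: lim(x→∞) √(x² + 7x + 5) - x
This is an ∞-∞ indeterminate form.

Combine fractions or rationalize to convert ∞-∞ to 0/0 form:
  lim(x→∞) √(x² + 7x + 5) - x = 7/2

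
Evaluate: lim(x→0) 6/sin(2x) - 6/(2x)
This is an ∞-∞ indeterminate form.

Combine fractions or rationalize to convert ∞-∞ to 0/0 form:
  lim(x→0) 6/sin(2x) - 6/(2x) = 0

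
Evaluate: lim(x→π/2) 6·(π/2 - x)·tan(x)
This is a 0·∞ indeterminate form.

Rewrite 0·∞ as a quotient (0/0 or ∞/∞ form), then apply L'Hôpital's rule:
  lim(x→π/2) 6·(π/2 - x)·tan(x) = 6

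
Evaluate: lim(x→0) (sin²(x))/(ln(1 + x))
This is a 0/0 indeterminate form.

Apply L'Hôpital's rule: differentiate numerator and denominator separately.
  f(x) = sin(x)^2   ⇒   f'(x) = 2·sin(x)·cos(x)
  g(x) = ln(x + 1)   ⇒   g'(x) = 1/(x + 1)
  lim(x→0) f'(x)/g'(x) = lim(x→0) (2·sin(x)·cos(x))/(1/(x + 1))
  = 0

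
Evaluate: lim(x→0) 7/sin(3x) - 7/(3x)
This is an ∞-∞ indeterminate form.

Combine fractions or rationalize to convert ∞-∞ to 0/0 form:
  lim(x→0) 7/sin(3x) - 7/(3x) = 0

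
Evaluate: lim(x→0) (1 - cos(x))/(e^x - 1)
This is a 0/0 indeterminate form.

Apply L'Hôpital's rule: differentiate numerator and denominator separately.
  f(x) = 1 - cos(x)   ⇒   f'(x) = sin(x)
  g(x) = e^(x) - 1   ⇒   g'(x) = e^(x)
  lim(x→0) f'(x)/g'(x) = lim(x→0) (sin(x))/(e^(x))
  = 0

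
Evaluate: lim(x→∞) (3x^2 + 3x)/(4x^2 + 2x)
This is an ∞/∞ indeterminate form.

Apply L'Hôpital's rule: differentiate numerator and denominator separately.
  f(x) = 3·x^2 + 3·x   ⇒   f'(x) = 6·x + 3
  g(x) = 4·x^2 + 2·x   ⇒   g'(x) = 8·x + 2
  lim(x→∞) f'(x)/g'(x) = lim(x→∞) (6·x + 3)/(8·x + 2)
  = 3/4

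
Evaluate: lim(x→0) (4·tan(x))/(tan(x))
This is a 0/0 indeterminate form.

Apply L'Hôpital's rule: differentiate numerator and denominator separately.
  f(x) = 4·tan(x)   ⇒   f'(x) = 4·tan(x)^2 + 4
  g(x) = tan(x)   ⇒   g'(x) = tan(x)^2 + 1
  lim(x→0) f'(x)/g'(x) = lim(x→0) (4·tan(x)^2 + 4)/(tan(x)^2 + 1)
  = 4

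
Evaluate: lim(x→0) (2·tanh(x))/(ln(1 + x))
This is a 0/0 indeterminate form.

Apply L'Hôpital's rule: differentiate numerator and denominator separately.
  f(x) = 2·tanh(x)   ⇒   f'(x) = 2 - 2·tanh(x)^2
  g(x) = ln(x + 1)   ⇒   g'(x) = 1/(x + 1)
  lim(x→0) f'(x)/g'(x) = lim(x→0) (2 - 2·tanh(x)^2)/(1/(x + 1))
  = 2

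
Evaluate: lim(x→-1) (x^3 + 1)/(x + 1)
This is a standard limit.

Factor or rationalize the expression:
  lim(x→-1) (x^3 + 1)/(x + 1) = 3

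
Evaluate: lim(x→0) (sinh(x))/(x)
This is a 0/0 indeterminate form.

Apply L'Hôpital's rule: differentiate numerator and denominator separately.
  f(x) = sinh(x)   ⇒   f'(x) = cosh(x)
  g(x) = x   ⇒   g'(x) = 1
  lim(x→0) f'(x)/g'(x) = lim(x→0) (cosh(x))/(1)
  = 1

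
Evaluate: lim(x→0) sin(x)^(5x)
This is an exponential indeterminate form.

For exponential indeterminate forms, take the natural log:
  Let L = lim(x→0) sin(x)^(5x)
  Then ln(L) = lim(x→0) [exponent × ln(base)]
  Evaluate using L'Hôpital or standard limits, then exponentiate.
  L = 1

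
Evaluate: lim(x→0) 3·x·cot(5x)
This is a 0·∞ indeterminate form.

Rewrite 0·∞ as a quotient (0/0 or ∞/∞ form), then apply L'Hôpital's rule:
  lim(x→0) 3·x·cot(5x) = 3/5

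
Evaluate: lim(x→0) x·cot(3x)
This is a 0·∞ indeterminate form.

Rewrite 0·∞ as a quotient (0/0 or ∞/∞ form), then apply L'Hôpital's rule:
  lim(x→0) x·cot(3x) = 1/3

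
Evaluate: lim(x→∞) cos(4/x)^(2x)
This is an exponential indeterminate form.

For exponential indeterminate forms, take the natural log:
  Let L = lim(x→∞) cos(4/x)^(2x)
  Then ln(L) = lim(x→∞) [exponent × ln(base)]
  Evaluate using L'Hôpital or standard limits, then exponentiate.
  L = 1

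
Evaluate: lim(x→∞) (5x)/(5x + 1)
This is an ∞/∞ indeterminate form.

Apply L'Hôpital's rule: differentiate numerator and denominator separately.
  f(x) = 5·x   ⇒   f'(x) = 5
  g(x) = 5·x + 1   ⇒   g'(x) = 5
  lim(x→∞) f'(x)/g'(x) = lim(x→∞) (5)/(5)
  = 1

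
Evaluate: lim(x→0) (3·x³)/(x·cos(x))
This is a 0/0 indeterminate form.

Apply L'Hôpital's rule: differentiate numerator and denominator separately.
  f(x) = 3·x^3   ⇒   f'(x) = 9·x^2
  g(x) = x·cos(x)   ⇒   g'(x) = -x·sin(x) + cos(x)
  lim(x→0) f'(x)/g'(x) = lim(x→0) (9·x^2)/(-x·sin(x) + cos(x))
  = 0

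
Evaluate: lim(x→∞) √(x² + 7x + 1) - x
This is an ∞-∞ indeterminate form.

Combine fractions or rationalize to convert ∞-∞ to 0/0 form:
  lim(x→∞) √(x² + 7x + 1) - x = 7/2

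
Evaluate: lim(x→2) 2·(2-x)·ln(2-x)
This is a 0·∞ indeterminate form.

Rewrite 0·∞ as a quotient (0/0 or ∞/∞ form), then apply L'Hôpital's rule:
  lim(x→2) 2·(2-x)·ln(2-x) = 0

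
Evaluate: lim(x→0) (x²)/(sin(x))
This is a 0/0 indeterminate form.

Apply L'Hôpital's rule: differentiate numerator and denominator separately.
  f(x) = x^2   ⇒   f'(x) = 2·x
  g(x) = sin(x)   ⇒   g'(x) = cos(x)
  lim(x→0) f'(x)/g'(x) = lim(x→0) (2·x)/(cos(x))
  = 0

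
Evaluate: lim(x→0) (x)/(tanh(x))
This is a 0/0 indeterminate form.

Apply L'Hôpital's rule: differentiate numerator and denominator separately.
  f(x) = x   ⇒   f'(x) = 1
  g(x) = tanh(x)   ⇒   g'(x) = 1 - tanh(x)^2
  lim(x→0) f'(x)/g'(x) = lim(x→0) (1)/(1 - tanh(x)^2)
  = 1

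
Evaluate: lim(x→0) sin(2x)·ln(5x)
This is a 0·∞ indeterminate form.

Rewrite 0·∞ as a quotient (0/0 or ∞/∞ form), then apply L'Hôpital's rule:
  lim(x→0) sin(2x)·ln(5x) = 0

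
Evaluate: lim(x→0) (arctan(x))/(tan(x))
This is a 0/0 indeterminate form.

Apply L'Hôpital's rule: differentiate numerator and denominator separately.
  f(x) = atan(x)   ⇒   f'(x) = 1/(x^2 + 1)
  g(x) = tan(x)   ⇒   g'(x) = tan(x)^2 + 1
  lim(x→0) f'(x)/g'(x) = lim(x→0) (1/(x^2 + 1))/(tan(x)^2 + 1)
  = 1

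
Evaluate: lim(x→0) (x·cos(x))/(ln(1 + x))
This is a 0/0 indeterminate form.

Apply L'Hôpital's rule: differentiate numerator and denominator separately.
  f(x) = x·cos(x)   ⇒   f'(x) = -x·sin(x) + cos(x)
  g(x) = ln(x + 1)   ⇒   g'(x) = 1/(x + 1)
  lim(x→0) f'(x)/g'(x) = lim(x→0) (-x·sin(x) + cos(x))/(1/(x + 1))
  = 1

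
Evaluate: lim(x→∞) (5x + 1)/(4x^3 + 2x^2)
This is an ∞/∞ indeterminate form.

Apply L'Hôpital's rule: differentiate numerator and denominator separately.
  f(x) = 5·x + 1   ⇒   f'(x) = 5
  g(x) = 4·x^3 + 2·x^2   ⇒   g'(x) = 12·x^2 + 4·x
  lim(x→∞) f'(x)/g'(x) = lim(x→∞) (5)/(12·x^2 + 4·x)
  = 0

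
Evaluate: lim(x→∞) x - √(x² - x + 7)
This is an ∞-∞ indeterminate form.

Combine fractions or rationalize to convert ∞-∞ to 0/0 form:
  lim(x→∞) x - √(x² - x + 7) = 1/2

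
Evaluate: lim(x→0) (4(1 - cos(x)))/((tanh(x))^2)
This is a 0/0 indeterminate form.

Apply L'Hôpital's rule: differentiate numerator and denominator separately.
  f(x) = 4 - 4·cos(x)   ⇒   f'(x) = 4·sin(x)
  g(x) = tanh(x)^2   ⇒   g'(x) = (2 - 2·tanh(x)^2)·tanh(x)
  lim(x→0) f'(x)/g'(x) = lim(x→0) (4·sin(x))/((2 - 2·tanh(x)^2)·tanh(x))
  = 2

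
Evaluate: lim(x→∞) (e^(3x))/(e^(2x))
This is an ∞/∞ indeterminate form.

Apply L'Hôpital's rule: differentiate numerator and denominator separately.
  f(x) = e^(3·x)   ⇒   f'(x) = 3·e^(3·x)
  g(x) = e^(2·x)   ⇒   g'(x) = 2·e^(2·x)
  lim(x→∞) f'(x)/g'(x) = lim(x→∞) (3·e^(3·x))/(2·e^(2·x))
  = ∞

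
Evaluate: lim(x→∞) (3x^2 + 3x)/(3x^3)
This is an ∞/∞ indeterminate form.

Apply L'Hôpital's rule: differentiate numerator and denominator separately.
  f(x) = 3·x^2 + 3·x   ⇒   f'(x) = 6·x + 3
  g(x) = 3·x^3   ⇒   g'(x) = 9·x^2
  lim(x→∞) f'(x)/g'(x) = lim(x→∞) (6·x + 3)/(9·x^2)
  = 0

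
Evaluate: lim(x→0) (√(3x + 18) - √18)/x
This is a standard limit.

Factor or rationalize the expression:
  lim(x→0) (√(3x + 18) - √18)/x = sqrt(2)/4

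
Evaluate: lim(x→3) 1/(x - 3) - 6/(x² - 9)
This is an ∞-∞ indeterminate form.

Combine fractions or rationalize to convert ∞-∞ to 0/0 form:
  lim(x→3) 1/(x - 3) - 6/(x² - 9) = 1/6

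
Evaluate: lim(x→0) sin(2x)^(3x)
This is an exponential indeterminate form.

For exponential indeterminate forms, take the natural log:
  Let L = lim(x→0) sin(2x)^(3x)
  Then ln(L) = lim(x→0) [exponent × ln(base)]
  Evaluate using L'Hôpital or standard limits, then exponentiate.
  L = 1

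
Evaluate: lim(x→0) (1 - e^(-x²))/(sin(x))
This is a 0/0 indeterminate form.

Apply L'Hôpital's rule: differentiate numerator and denominator separately.
  f(x) = 1 - e^(-x^2)   ⇒   f'(x) = 2·x·e^(-x^2)
  g(x) = sin(x)   ⇒   g'(x) = cos(x)
  lim(x→0) f'(x)/g'(x) = lim(x→0) (2·x·e^(-x^2))/(cos(x))
  = 0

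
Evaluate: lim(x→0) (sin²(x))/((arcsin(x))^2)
This is a 0/0 indeterminate form.

Apply L'Hôpital's rule: differentiate numerator and denominator separately.
  f(x) = sin(x)^2   ⇒   f'(x) = 2·sin(x)·cos(x)
  g(x) = asin(x)^2   ⇒   g'(x) = 2·asin(x)/sqrt(1 - x^2)
  lim(x→0) f'(x)/g'(x) = lim(x→0) (2·sin(x)·cos(x))/(2·asin(x)/sqrt(1 - x^2))
  = 1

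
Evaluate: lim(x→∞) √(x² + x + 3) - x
This is an ∞-∞ indeterminate form.

Combine fractions or rationalize to convert ∞-∞ to 0/0 form:
  lim(x→∞) √(x² + x + 3) - x = 1/2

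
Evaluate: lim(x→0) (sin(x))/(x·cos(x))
This is a 0/0 indeterminate form.

Apply L'Hôpital's rule: differentiate numerator and denominator separately.
  f(x) = sin(x)   ⇒   f'(x) = cos(x)
  g(x) = x·cos(x)   ⇒   g'(x) = -x·sin(x) + cos(x)
  lim(x→0) f'(x)/g'(x) = lim(x→0) (cos(x))/(-x·sin(x) + cos(x))
  = 1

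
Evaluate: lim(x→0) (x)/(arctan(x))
This is a 0/0 indeterminate form.

Apply L'Hôpital's rule: differentiate numerator and denominator separately.
  f(x) = x   ⇒   f'(x) = 1
  g(x) = atan(x)   ⇒   g'(x) = 1/(x^2 + 1)
  lim(x→0) f'(x)/g'(x) = lim(x→0) (1)/(1/(x^2 + 1))
  = 1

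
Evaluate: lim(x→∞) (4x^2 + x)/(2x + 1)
This is an ∞/∞ indeterminate form.

Apply L'Hôpital's rule: differentiate numerator and denominator separately.
  f(x) = 4·x^2 + x   ⇒   f'(x) = 8·x + 1
  g(x) = 2·x + 1   ⇒   g'(x) = 2
  lim(x→∞) f'(x)/g'(x) = lim(x→∞) (8·x + 1)/(2)
  = ∞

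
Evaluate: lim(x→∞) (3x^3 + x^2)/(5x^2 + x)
This is an ∞/∞ indeterminate form.

Apply L'Hôpital's rule: differentiate numerator and denominator separately.
  f(x) = 3·x^3 + x^2   ⇒   f'(x) = 9·x^2 + 2·x
  g(x) = 5·x^2 + x   ⇒   g'(x) = 10·x + 1
  lim(x→∞) f'(x)/g'(x) = lim(x→∞) (9·x^2 + 2·x)/(10·x + 1)
  = ∞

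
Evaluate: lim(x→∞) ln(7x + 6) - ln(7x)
This is an ∞-∞ indeterminate form.

Combine fractions or rationalize to convert ∞-∞ to 0/0 form:
  lim(x→∞) ln(7x + 6) - ln(7x) = 0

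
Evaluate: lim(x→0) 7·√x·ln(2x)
This is a 0·∞ indeterminate form.

Rewrite 0·∞ as a quotient (0/0 or ∞/∞ form), then apply L'Hôpital's rule:
  lim(x→0) 7·√x·ln(2x) = 0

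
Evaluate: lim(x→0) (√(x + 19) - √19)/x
This is a standard limit.

Factor or rationalize the expression:
  lim(x→0) (√(x + 19) - √19)/x = sqrt(19)/38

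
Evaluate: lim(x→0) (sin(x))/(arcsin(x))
This is a 0/0 indeterminate form.

Apply L'Hôpital's rule: differentiate numerator and denominator separately.
  f(x) = sin(x)   ⇒   f'(x) = cos(x)
  g(x) = asin(x)   ⇒   g'(x) = 1/sqrt(1 - x^2)
  lim(x→0) f'(x)/g'(x) = lim(x→0) (cos(x))/(1/sqrt(1 - x^2))
  = 1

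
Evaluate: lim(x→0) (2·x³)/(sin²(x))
This is a 0/0 indeterminate form.

Apply L'Hôpital's rule: differentiate numerator and denominator separately.
  f(x) = 2·x^3   ⇒   f'(x) = 6·x^2
  g(x) = sin(x)^2   ⇒   g'(x) = 2·sin(x)·cos(x)
  lim(x→0) f'(x)/g'(x) = lim(x→0) (6·x^2)/(2·sin(x)·cos(x))
  = 0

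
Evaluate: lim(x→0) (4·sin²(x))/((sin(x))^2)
This is a 0/0 indeterminate form.

Apply L'Hôpital's rule: differentiate numerator and denominator separately.
  f(x) = 4·sin(x)^2   ⇒   f'(x) = 8·sin(x)·cos(x)
  g(x) = sin(x)^2   ⇒   g'(x) = 2·sin(x)·cos(x)
  lim(x→0) f'(x)/g'(x) = lim(x→0) (8·sin(x)·cos(x))/(2·sin(x)·cos(x))
  = 4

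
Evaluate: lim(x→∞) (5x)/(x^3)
This is an ∞/∞ indeterminate form.

Apply L'Hôpital's rule: differentiate numerator and denominator separately.
  f(x) = 5·x   ⇒   f'(x) = 5
  g(x) = x^3   ⇒   g'(x) = 3·x^2
  lim(x→∞) f'(x)/g'(x) = lim(x→∞) (5)/(3·x^2)
  = 0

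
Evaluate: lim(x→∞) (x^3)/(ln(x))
This is an ∞/∞ indeterminate form.

Apply L'Hôpital's rule: differentiate numerator and denominator separately.
  f(x) = x^3   ⇒   f'(x) = 3·x^2
  g(x) = ln(x)   ⇒   g'(x) = 1/x
  lim(x→∞) f'(x)/g'(x) = lim(x→∞) (3·x^2)/(1/x)
  = ∞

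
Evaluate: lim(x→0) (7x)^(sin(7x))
This is an exponential indeterminate form.

For exponential indeterminate forms, take the natural log:
  Let L = lim(x→0) (7x)^(sin(7x))
  Then ln(L) = lim(x→0) [exponent × ln(base)]
  Evaluate using L'Hôpital or standard limits, then exponentiate.
  L = 1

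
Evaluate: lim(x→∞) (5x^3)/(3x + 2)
This is an ∞/∞ indeterminate form.

Apply L'Hôpital's rule: differentiate numerator and denominator separately.
  f(x) = 5·x^3   ⇒   f'(x) = 15·x^2
  g(x) = 3·x + 2   ⇒   g'(x) = 3
  lim(x→∞) f'(x)/g'(x) = lim(x→∞) (15·x^2)/(3)
  = ∞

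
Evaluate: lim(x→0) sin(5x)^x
This is an exponential indeterminate form.

For exponential indeterminate forms, take the natural log:
  Let L = lim(x→0) sin(5x)^x
  Then ln(L) = lim(x→0) [exponent × ln(base)]
  Evaluate using L'Hôpital or standard limits, then exponentiate.
  L = 1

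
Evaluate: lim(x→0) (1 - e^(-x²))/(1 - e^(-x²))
This is a 0/0 indeterminate form.

Apply L'Hôpital's rule: differentiate numerator and denominator separately.
  f(x) = 1 - e^(-x^2)   ⇒   f'(x) = 2·x·e^(-x^2)
  g(x) = 1 - e^(-x^2)   ⇒   g'(x) = 2·x·e^(-x^2)
  lim(x→0) f'(x)/g'(x) = lim(x→0) (2·x·e^(-x^2))/(2·x·e^(-x^2))
  = 1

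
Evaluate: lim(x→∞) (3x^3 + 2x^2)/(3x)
This is an ∞/∞ indeterminate form.

Apply L'Hôpital's rule: differentiate numerator and denominator separately.
  f(x) = 3·x^3 + 2·x^2   ⇒   f'(x) = 9·x^2 + 4·x
  g(x) = 3·x   ⇒   g'(x) = 3
  lim(x→∞) f'(x)/g'(x) = lim(x→∞) (9·x^2 + 4·x)/(3)
  = ∞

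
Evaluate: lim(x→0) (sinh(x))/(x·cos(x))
This is a 0/0 indeterminate form.

Apply L'Hôpital's rule: differentiate numerator and denominator separately.
  f(x) = sinh(x)   ⇒   f'(x) = cosh(x)
  g(x) = x·cos(x)   ⇒   g'(x) = -x·sin(x) + cos(x)
  lim(x→0) f'(x)/g'(x) = lim(x→0) (cosh(x))/(-x·sin(x) + cos(x))
  = 1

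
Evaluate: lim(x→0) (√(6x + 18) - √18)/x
This is a standard limit.

Factor or rationalize the expression:
  lim(x→0) (√(6x + 18) - √18)/x = sqrt(2)/2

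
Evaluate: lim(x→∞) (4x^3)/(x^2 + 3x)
This is an ∞/∞ indeterminate form.

Apply L'Hôpital's rule: differentiate numerator and denominator separately.
  f(x) = 4·x^3   ⇒   f'(x) = 12·x^2
  g(x) = x^2 + 3·x   ⇒   g'(x) = 2·x + 3
  lim(x→∞) f'(x)/g'(x) = lim(x→∞) (12·x^2)/(2·x + 3)
  = ∞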